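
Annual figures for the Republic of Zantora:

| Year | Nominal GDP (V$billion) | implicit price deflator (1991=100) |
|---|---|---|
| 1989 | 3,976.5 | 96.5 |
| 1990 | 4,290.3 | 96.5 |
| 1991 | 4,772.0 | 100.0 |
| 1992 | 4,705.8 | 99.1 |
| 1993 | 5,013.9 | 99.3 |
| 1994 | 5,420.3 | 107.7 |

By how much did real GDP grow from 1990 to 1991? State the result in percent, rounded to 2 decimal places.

7.33%

Real GDP 1990 = 4290.3/0.965 = 4445.91.
Real GDP 1991 = 4772.0/1.000 = 4772.00.
Change = 4772.00/4445.91 − 1 = 0.0733.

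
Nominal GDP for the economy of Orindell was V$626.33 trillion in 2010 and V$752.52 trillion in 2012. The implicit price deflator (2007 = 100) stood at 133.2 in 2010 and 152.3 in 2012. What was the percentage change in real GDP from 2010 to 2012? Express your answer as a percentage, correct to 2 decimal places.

5.08%

Deflate each year: 2010 → 626.33/1.332 = 470.22; 2012 → 752.52/1.523 = 494.10.
So real GDP changed by 494.10/470.22 − 1 = 0.0508, i.e. 5.08%.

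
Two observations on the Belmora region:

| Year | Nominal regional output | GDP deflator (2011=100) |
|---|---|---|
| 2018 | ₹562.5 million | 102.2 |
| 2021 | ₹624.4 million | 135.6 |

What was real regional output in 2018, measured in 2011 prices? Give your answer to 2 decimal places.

Real regional output = Nominal / (GDP deflator/100) = 562.5 / 1.022 = 550.39.

₹550.39 million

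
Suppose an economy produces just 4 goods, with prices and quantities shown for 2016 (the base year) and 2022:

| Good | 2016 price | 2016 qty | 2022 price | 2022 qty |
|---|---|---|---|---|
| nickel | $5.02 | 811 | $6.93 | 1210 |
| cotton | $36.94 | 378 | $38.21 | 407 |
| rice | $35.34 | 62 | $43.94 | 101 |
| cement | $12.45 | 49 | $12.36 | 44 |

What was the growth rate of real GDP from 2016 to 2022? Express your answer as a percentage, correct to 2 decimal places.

21.07%

Real GDP 2016 = Nominal GDP 2016 = 5.02·811 + 36.94·378 + 35.34·62 + 12.45·49 = 20835.67.
Real GDP 2022 (at 2016 prices) = 5.02·1210 + 36.94·407 + 35.34·101 + 12.45·44 = 25225.92.
Real growth = 25225.92/20835.67 − 1 = 0.2107.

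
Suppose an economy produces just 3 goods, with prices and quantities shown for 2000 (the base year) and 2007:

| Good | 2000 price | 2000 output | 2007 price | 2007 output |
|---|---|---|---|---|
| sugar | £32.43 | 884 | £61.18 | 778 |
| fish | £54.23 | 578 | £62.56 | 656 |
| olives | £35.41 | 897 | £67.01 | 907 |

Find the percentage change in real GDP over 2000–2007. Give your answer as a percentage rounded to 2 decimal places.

1.25%

Real GDP 2000 = Nominal GDP 2000 = 32.43·884 + 54.23·578 + 35.41·897 = 91775.83.
Real GDP 2007 (at 2000 prices) = 32.43·778 + 54.23·656 + 35.41·907 = 92922.29.
Real growth = 92922.29/91775.83 − 1 = 0.0125.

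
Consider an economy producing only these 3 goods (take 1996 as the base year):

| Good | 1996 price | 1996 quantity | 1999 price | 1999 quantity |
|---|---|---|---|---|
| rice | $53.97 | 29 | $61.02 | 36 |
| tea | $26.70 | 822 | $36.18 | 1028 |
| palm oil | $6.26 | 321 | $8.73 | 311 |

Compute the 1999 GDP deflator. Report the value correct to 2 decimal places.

134.36

Nominal GDP 1999 = 61.02·36 + 36.18·1028 + 8.73·311 = 42104.79.
Real GDP 1999 (at 1996 prices) = 53.97·36 + 26.70·1028 + 6.26·311 = 31337.38.
Deflator = Nominal/Real × 100 = 42104.79/31337.38 × 100 = 134.360.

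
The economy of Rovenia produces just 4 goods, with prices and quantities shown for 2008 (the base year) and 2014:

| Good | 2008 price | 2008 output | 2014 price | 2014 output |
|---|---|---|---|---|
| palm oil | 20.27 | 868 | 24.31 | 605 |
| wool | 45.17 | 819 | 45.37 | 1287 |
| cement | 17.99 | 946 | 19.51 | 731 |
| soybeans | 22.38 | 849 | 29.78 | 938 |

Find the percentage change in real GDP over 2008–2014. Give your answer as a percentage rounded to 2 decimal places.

15.38%

Real GDP 2008 = Nominal GDP 2008 = 20.27·868 + 45.17·819 + 17.99·946 + 22.38·849 = 90607.75.
Real GDP 2014 (at 2008 prices) = 20.27·605 + 45.17·1287 + 17.99·731 + 22.38·938 = 104540.27.
Real growth = 104540.27/90607.75 − 1 = 0.1538.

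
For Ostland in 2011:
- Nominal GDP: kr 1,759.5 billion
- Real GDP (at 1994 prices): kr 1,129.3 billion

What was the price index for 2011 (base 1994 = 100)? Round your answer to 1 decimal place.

price index = (Nominal / Real) × 100 = 1759.5 / 1129.3 × 100 = 155.80.

155.8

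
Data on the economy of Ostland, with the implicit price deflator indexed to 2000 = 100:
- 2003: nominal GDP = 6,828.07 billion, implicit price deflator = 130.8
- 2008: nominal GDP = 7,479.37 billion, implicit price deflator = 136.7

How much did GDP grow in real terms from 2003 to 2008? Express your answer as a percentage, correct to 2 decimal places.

4.81%

Deflate each year: 2003 → 6828.07/1.308 = 5220.24; 2008 → 7479.37/1.367 = 5471.38.
So real GDP changed by 5471.38/5220.24 − 1 = 0.0481, i.e. 4.81%.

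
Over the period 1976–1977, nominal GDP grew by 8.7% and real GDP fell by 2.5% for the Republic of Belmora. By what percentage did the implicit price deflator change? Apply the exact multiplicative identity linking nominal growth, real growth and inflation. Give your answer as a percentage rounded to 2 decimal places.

(1 + g_nom) = (1 + g_real)(1 + π), so π = 1.0870 / 0.9750 − 1 = 0.11487.

11.49%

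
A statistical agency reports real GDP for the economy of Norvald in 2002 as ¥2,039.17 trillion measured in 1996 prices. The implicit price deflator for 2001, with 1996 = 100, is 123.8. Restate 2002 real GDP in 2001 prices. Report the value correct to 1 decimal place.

¥2,524.5 trillion

Real GDP in 2001 prices = Real GDP in 1996 prices × (P_2001/P_1996) = 2039.17 × 1.238 = 2524.49.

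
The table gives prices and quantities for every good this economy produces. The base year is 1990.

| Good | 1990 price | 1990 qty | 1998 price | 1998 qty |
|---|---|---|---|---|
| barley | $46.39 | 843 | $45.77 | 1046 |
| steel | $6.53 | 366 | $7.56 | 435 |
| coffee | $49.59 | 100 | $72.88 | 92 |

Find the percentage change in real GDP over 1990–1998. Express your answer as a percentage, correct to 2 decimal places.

Real GDP 1990 = Nominal GDP 1990 = 46.39·843 + 6.53·366 + 49.59·100 = 46455.75.
Real GDP 1998 (at 1990 prices) = 46.39·1046 + 6.53·435 + 49.59·92 = 55926.77.
Real growth = 55926.77/46455.75 − 1 = 0.2039.

20.39%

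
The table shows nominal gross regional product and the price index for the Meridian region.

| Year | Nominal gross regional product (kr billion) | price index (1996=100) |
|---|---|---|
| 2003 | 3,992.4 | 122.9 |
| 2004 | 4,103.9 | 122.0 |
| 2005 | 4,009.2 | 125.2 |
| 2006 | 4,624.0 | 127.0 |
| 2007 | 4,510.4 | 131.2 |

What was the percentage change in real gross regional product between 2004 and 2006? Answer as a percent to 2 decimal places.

8.24%

Real gross regional product 2004 = 4103.9/1.220 = 3363.85.
Real gross regional product 2006 = 4624.0/1.270 = 3640.94.
Change = 3640.94/3363.85 − 1 = 0.0824.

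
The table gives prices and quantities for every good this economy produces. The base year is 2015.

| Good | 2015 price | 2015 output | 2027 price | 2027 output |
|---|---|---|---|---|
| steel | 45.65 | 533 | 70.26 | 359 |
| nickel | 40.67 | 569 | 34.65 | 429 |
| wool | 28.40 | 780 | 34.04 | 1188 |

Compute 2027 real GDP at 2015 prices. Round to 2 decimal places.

67574.98

Real GDP 2027 = Σ (p_2015 × q_2027) = 45.65·359 + 40.67·429 + 28.40·1188 = 67574.98.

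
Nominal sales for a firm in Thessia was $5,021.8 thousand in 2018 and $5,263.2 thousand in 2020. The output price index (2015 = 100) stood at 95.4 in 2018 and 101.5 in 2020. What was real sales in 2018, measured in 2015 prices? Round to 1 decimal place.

Real sales = Nominal / (output price index/100) = 5021.8 / 0.954 = 5263.94.

$5,263.9 thousand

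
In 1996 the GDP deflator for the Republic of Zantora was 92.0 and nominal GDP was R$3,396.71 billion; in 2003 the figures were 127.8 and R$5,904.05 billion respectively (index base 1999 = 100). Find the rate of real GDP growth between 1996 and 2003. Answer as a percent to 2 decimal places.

Real GDP 1996 = 3396.71 / 0.920 = 3692.08.
Real GDP 2003 = 5904.05 / 1.278 = 4619.76.
Real growth = 4619.76 / 3692.08 − 1 = 0.2513.

25.13%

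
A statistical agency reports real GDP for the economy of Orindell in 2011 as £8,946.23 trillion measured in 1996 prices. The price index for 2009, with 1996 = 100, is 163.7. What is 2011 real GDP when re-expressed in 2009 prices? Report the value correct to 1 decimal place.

Real GDP in 2009 prices = Real GDP in 1996 prices × (P_2009/P_1996) = 8946.23 × 1.637 = 14644.98.

£14,645.0 trillion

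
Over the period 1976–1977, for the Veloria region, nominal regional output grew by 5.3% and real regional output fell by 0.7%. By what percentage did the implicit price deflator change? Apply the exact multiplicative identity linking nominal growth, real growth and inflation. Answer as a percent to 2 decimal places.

6.04%

(1 + g_nom) = (1 + g_real)(1 + π), so π = 1.0530 / 0.9930 − 1 = 0.06042.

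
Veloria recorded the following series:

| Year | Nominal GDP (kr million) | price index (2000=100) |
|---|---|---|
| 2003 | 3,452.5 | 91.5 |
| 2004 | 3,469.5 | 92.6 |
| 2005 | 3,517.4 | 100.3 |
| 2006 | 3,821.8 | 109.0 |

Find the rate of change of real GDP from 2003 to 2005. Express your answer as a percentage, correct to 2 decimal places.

Real GDP 2003 = 3452.5/0.915 = 3773.22.
Real GDP 2005 = 3517.4/1.003 = 3506.88.
Change = 3506.88/3773.22 − 1 = -0.0706.

-7.06%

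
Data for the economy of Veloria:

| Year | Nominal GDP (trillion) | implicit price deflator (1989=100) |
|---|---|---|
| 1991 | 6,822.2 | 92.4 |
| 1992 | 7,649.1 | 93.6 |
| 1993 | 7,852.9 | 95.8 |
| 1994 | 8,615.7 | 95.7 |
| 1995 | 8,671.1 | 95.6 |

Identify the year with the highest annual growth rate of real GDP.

1992

1992: real = 7649.1/0.936 = 8172.12; growth vs 1991 (7383.33) = 10.68%.
1993: real = 7852.9/0.958 = 8197.18; growth vs 1992 (8172.12) = 0.31%.
1994: real = 8615.7/0.957 = 9002.82; growth vs 1993 (8197.18) = 9.83%.
1995: real = 8671.1/0.956 = 9070.19; growth vs 1994 (9002.82) = 0.75%.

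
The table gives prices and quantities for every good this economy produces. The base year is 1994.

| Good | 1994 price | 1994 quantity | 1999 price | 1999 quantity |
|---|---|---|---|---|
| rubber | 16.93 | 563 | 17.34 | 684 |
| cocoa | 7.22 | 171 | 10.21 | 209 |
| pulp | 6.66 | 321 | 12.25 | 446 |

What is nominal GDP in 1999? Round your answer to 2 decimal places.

19457.95

Nominal GDP 1999 = Σ (p_1999 × q_1999) = 17.34·684 + 10.21·209 + 12.25·446 = 19457.95.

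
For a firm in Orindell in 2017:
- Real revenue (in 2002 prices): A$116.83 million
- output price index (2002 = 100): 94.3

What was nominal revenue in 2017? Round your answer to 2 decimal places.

Nominal revenue = Real × (output price index/100) = 116.83 × 0.943 = 110.17.

A$110.17 million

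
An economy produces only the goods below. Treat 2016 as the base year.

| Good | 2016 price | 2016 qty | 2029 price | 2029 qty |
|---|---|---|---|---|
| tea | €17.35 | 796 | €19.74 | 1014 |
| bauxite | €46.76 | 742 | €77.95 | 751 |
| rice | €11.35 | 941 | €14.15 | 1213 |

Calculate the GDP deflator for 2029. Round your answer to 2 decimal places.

143.99

Nominal GDP 2029 = 19.74·1014 + 77.95·751 + 14.15·1213 = 95720.76.
Real GDP 2029 (at 2016 prices) = 17.35·1014 + 46.76·751 + 11.35·1213 = 66477.21.
Deflator = Nominal/Real × 100 = 95720.76/66477.21 × 100 = 143.990.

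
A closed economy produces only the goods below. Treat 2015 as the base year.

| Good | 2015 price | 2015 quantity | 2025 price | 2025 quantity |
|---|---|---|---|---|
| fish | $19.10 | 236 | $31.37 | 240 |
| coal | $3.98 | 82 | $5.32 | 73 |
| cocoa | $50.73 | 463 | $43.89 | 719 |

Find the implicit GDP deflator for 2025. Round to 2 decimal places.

Nominal GDP 2025 = 31.37·240 + 5.32·73 + 43.89·719 = 39474.07.
Real GDP 2025 (at 2015 prices) = 19.10·240 + 3.98·73 + 50.73·719 = 41349.41.
Deflator = Nominal/Real × 100 = 39474.07/41349.41 × 100 = 95.465.

95.46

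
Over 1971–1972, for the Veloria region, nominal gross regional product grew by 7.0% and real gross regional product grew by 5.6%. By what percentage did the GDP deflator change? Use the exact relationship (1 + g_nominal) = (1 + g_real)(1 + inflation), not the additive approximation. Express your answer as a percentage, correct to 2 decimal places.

1.33%

(1 + g_nom) = (1 + g_real)(1 + π), so π = 1.0700 / 1.0560 − 1 = 0.01326.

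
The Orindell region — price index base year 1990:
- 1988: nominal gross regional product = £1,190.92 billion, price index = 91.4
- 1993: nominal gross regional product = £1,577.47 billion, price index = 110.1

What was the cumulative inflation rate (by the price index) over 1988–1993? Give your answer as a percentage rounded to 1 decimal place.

20.5%

Price-level change = 110.1 / 91.4 − 1 = 0.2046.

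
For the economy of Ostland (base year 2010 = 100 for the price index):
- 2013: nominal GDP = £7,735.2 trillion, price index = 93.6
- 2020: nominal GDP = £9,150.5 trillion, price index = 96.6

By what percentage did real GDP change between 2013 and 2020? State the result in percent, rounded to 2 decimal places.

14.62%

Real GDP 2013 = 7735.2 / 0.936 = 8264.10.
Real GDP 2020 = 9150.5 / 0.966 = 9472.57.
Real growth = 9472.57 / 8264.10 − 1 = 0.1462.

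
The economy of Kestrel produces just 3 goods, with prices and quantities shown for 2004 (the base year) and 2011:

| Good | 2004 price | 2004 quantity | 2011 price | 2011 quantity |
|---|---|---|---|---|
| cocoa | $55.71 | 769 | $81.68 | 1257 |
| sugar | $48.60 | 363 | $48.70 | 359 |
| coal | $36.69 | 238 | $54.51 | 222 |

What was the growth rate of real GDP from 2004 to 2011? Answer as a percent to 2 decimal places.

38.15%

Real GDP 2004 = Nominal GDP 2004 = 55.71·769 + 48.60·363 + 36.69·238 = 69215.01.
Real GDP 2011 (at 2004 prices) = 55.71·1257 + 48.60·359 + 36.69·222 = 95620.05.
Real growth = 95620.05/69215.01 − 1 = 0.3815.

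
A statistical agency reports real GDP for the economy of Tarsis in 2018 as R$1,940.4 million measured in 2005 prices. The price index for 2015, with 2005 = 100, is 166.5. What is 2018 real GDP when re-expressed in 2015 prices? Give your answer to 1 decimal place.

R$3,230.8 million

Real GDP in 2015 prices = Real GDP in 2005 prices × (P_2015/P_2005) = 1940.4 × 1.665 = 3230.77.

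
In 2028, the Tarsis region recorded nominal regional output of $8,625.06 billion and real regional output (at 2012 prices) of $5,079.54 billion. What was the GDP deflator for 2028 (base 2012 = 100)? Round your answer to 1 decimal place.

GDP deflator = (Nominal / Real) × 100 = 8625.06 / 5079.54 × 100 = 169.80.

169.8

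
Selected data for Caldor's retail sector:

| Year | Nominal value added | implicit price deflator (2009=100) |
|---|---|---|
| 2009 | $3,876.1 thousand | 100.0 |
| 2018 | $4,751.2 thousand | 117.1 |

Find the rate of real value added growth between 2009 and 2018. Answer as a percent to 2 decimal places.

Deflate each year: 2009 → 3876.1/1.000 = 3876.10; 2018 → 4751.2/1.171 = 4057.39.
So real value added changed by 4057.39/3876.10 − 1 = 0.0468, i.e. 4.68%.

4.68%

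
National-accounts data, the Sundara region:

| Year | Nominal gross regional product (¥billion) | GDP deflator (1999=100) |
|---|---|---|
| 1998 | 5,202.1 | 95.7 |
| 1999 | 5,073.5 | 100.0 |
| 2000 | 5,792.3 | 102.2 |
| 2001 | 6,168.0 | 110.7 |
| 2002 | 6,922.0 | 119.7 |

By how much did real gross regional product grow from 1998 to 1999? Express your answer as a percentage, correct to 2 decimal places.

-6.67%

Real gross regional product 1998 = 5202.1/0.957 = 5435.84.
Real gross regional product 1999 = 5073.5/1.000 = 5073.50.
Change = 5073.50/5435.84 − 1 = -0.0667.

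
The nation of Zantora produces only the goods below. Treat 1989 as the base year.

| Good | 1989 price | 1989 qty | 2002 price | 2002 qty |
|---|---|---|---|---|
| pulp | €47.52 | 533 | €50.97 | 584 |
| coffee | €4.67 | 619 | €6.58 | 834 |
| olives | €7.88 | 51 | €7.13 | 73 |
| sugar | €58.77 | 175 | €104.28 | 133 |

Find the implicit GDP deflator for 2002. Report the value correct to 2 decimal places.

Nominal GDP 2002 = 50.97·584 + 6.58·834 + 7.13·73 + 104.28·133 = 49643.93.
Real GDP 2002 (at 1989 prices) = 47.52·584 + 4.67·834 + 7.88·73 + 58.77·133 = 40038.11.
Deflator = Nominal/Real × 100 = 49643.93/40038.11 × 100 = 123.992.

123.99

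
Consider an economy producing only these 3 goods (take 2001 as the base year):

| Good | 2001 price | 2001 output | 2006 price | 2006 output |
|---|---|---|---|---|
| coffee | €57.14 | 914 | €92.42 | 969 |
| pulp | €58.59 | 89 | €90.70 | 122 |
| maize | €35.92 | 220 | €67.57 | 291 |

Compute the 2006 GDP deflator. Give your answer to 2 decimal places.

Nominal GDP 2006 = 92.42·969 + 90.70·122 + 67.57·291 = 120283.25.
Real GDP 2006 (at 2001 prices) = 57.14·969 + 58.59·122 + 35.92·291 = 72969.36.
Deflator = Nominal/Real × 100 = 120283.25/72969.36 × 100 = 164.841.

164.84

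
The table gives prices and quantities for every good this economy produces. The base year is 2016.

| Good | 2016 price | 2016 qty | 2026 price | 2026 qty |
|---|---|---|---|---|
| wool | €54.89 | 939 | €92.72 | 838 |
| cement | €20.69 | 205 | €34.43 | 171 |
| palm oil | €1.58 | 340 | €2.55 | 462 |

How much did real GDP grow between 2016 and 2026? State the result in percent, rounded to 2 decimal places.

-10.75%

Real GDP 2016 = Nominal GDP 2016 = 54.89·939 + 20.69·205 + 1.58·340 = 56320.36.
Real GDP 2026 (at 2016 prices) = 54.89·838 + 20.69·171 + 1.58·462 = 50265.77.
Real growth = 50265.77/56320.36 − 1 = -0.1075.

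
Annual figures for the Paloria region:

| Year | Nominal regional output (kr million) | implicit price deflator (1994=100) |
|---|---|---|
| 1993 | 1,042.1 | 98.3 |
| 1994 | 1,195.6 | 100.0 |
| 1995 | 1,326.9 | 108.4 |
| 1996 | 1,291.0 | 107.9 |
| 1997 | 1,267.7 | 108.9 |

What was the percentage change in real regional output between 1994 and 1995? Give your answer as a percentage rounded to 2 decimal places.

Real regional output 1994 = 1195.6/1.000 = 1195.60.
Real regional output 1995 = 1326.9/1.084 = 1224.08.
Change = 1224.08/1195.60 − 1 = 0.0238.

2.38%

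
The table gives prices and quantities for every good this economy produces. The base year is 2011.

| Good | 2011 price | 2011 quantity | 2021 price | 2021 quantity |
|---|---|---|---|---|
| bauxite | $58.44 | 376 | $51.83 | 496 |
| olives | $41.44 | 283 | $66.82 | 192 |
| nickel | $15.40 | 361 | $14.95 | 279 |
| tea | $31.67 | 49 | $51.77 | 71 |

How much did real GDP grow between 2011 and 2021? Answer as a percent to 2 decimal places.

6.56%

Real GDP 2011 = Nominal GDP 2011 = 58.44·376 + 41.44·283 + 15.40·361 + 31.67·49 = 40812.19.
Real GDP 2021 (at 2011 prices) = 58.44·496 + 41.44·192 + 15.40·279 + 31.67·71 = 43487.89.
Real growth = 43487.89/40812.19 − 1 = 0.0656.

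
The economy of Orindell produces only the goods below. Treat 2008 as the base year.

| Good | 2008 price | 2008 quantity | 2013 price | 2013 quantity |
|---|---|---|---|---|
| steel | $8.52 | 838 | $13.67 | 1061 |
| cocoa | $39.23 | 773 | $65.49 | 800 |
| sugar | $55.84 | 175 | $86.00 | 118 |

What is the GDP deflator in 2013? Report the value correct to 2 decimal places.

Nominal GDP 2013 = 13.67·1061 + 65.49·800 + 86.00·118 = 77043.87.
Real GDP 2013 (at 2008 prices) = 8.52·1061 + 39.23·800 + 55.84·118 = 47012.84.
Deflator = Nominal/Real × 100 = 77043.87/47012.84 × 100 = 163.878.

163.88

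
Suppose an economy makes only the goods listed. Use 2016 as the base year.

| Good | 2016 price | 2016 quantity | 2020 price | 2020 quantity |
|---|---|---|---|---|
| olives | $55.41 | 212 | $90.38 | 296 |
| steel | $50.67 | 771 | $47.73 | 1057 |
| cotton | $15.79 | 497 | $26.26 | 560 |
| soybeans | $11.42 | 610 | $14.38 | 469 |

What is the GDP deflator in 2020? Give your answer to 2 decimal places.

Nominal GDP 2020 = 90.38·296 + 47.73·1057 + 26.26·560 + 14.38·469 = 98652.91.
Real GDP 2020 (at 2016 prices) = 55.41·296 + 50.67·1057 + 15.79·560 + 11.42·469 = 84157.93.
Deflator = Nominal/Real × 100 = 98652.91/84157.93 × 100 = 117.224.

117.22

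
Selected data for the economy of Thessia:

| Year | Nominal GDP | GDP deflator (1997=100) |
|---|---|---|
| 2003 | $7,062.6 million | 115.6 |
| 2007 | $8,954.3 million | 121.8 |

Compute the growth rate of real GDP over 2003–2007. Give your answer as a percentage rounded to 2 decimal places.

20.33%

Real GDP 2003 = 7062.6 / 1.156 = 6109.52.
Real GDP 2007 = 8954.3 / 1.218 = 7351.64.
Real growth = 7351.64 / 6109.52 − 1 = 0.2033.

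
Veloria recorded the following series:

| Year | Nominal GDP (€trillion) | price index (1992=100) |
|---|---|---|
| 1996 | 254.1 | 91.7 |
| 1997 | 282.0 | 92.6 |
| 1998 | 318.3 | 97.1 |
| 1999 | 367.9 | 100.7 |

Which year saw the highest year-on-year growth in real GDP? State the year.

1999

1997: real = 282.0/0.926 = 304.54; growth vs 1996 (277.10) = 9.90%.
1998: real = 318.3/0.971 = 327.81; growth vs 1997 (304.54) = 7.64%.
1999: real = 367.9/1.007 = 365.34; growth vs 1998 (327.81) = 11.45%.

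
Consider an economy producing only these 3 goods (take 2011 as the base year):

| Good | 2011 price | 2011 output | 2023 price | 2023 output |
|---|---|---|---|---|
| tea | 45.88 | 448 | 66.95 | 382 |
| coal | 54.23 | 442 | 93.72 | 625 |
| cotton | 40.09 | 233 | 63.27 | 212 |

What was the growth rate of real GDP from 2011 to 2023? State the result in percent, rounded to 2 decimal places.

11.24%

Real GDP 2011 = Nominal GDP 2011 = 45.88·448 + 54.23·442 + 40.09·233 = 53864.87.
Real GDP 2023 (at 2011 prices) = 45.88·382 + 54.23·625 + 40.09·212 = 59918.99.
Real growth = 59918.99/53864.87 − 1 = 0.1124.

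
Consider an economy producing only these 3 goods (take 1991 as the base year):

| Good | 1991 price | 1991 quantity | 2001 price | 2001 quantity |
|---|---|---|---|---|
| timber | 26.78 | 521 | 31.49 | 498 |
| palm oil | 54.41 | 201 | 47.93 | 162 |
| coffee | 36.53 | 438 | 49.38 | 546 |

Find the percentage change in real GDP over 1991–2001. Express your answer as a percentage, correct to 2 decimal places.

2.95%

Real GDP 1991 = Nominal GDP 1991 = 26.78·521 + 54.41·201 + 36.53·438 = 40888.93.
Real GDP 2001 (at 1991 prices) = 26.78·498 + 54.41·162 + 36.53·546 = 42096.24.
Real growth = 42096.24/40888.93 − 1 = 0.0295.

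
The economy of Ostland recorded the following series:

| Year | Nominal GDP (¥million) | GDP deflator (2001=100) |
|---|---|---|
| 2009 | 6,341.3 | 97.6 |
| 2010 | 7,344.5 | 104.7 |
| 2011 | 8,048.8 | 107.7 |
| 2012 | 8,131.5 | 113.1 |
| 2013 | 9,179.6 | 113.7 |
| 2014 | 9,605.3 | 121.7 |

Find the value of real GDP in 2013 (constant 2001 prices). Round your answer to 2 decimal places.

Real GDP 2013 = 9179.6 / 1.137 = 8073.53.

¥8,073.53 million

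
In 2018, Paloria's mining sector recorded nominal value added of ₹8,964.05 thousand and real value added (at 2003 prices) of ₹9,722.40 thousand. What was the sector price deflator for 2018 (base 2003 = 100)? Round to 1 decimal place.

92.2

sector price deflator = (Nominal / Real) × 100 = 8964.05 / 9722.40 × 100 = 92.20.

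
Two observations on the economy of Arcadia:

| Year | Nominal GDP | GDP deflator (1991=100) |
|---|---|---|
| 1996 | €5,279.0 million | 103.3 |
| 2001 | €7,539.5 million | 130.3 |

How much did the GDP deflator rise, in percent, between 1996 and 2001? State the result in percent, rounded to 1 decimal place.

Price-level change = 130.3 / 103.3 − 1 = 0.2614.

26.1%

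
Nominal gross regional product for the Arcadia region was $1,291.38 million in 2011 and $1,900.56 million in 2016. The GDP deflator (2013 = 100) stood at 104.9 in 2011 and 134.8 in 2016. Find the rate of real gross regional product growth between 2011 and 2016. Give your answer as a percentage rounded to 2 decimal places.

14.53%

Real gross regional product 2011 = 1291.38 / 1.049 = 1231.06.
Real gross regional product 2016 = 1900.56 / 1.348 = 1409.91.
Real growth = 1409.91 / 1231.06 − 1 = 0.1453.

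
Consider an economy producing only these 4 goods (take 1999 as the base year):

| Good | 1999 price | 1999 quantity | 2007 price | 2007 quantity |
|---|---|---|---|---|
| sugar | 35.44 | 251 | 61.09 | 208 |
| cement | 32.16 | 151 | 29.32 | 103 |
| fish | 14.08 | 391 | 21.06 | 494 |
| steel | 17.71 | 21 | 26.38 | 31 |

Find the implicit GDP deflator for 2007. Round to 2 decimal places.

148.16

Nominal GDP 2007 = 61.09·208 + 29.32·103 + 21.06·494 + 26.38·31 = 26948.10.
Real GDP 2007 (at 1999 prices) = 35.44·208 + 32.16·103 + 14.08·494 + 17.71·31 = 18188.53.
Deflator = Nominal/Real × 100 = 26948.10/18188.53 × 100 = 148.160.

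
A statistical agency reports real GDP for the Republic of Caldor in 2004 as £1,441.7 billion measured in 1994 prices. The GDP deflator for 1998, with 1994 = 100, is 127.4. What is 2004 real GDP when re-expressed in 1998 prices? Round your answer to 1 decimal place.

Real GDP in 1998 prices = Real GDP in 1994 prices × (P_1998/P_1994) = 1441.7 × 1.274 = 1836.73.

£1,836.7 billion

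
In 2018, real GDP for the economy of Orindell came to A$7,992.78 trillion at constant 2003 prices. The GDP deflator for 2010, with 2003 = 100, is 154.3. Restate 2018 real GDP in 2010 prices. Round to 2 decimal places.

A$12,332.86 trillion

Real GDP in 2010 prices = Real GDP in 2003 prices × (P_2010/P_2003) = 7992.78 × 1.543 = 12332.86.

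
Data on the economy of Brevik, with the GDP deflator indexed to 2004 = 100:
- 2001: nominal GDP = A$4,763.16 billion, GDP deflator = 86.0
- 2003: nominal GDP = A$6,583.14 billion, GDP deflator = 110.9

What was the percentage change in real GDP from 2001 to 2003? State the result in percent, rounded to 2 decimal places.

7.18%

Real GDP 2001 = 4763.16 / 0.860 = 5538.56.
Real GDP 2003 = 6583.14 / 1.109 = 5936.10.
Real growth = 5936.10 / 5538.56 − 1 = 0.0718.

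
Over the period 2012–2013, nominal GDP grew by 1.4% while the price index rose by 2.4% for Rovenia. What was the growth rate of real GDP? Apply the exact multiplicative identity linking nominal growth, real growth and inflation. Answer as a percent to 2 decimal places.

(1 + g_nom) = (1 + g_real)(1 + π), so g_real = 1.0140 / 1.0240 − 1 = -0.00977.

-0.98%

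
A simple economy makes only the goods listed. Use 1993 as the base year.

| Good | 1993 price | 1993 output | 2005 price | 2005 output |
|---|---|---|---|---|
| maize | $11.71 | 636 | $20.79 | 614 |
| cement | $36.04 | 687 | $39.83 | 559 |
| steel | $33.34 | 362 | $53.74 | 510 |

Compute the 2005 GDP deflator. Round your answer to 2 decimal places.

140.82

Nominal GDP 2005 = 20.79·614 + 39.83·559 + 53.74·510 = 62437.43.
Real GDP 2005 (at 1993 prices) = 11.71·614 + 36.04·559 + 33.34·510 = 44339.70.
Deflator = Nominal/Real × 100 = 62437.43/44339.70 × 100 = 140.816.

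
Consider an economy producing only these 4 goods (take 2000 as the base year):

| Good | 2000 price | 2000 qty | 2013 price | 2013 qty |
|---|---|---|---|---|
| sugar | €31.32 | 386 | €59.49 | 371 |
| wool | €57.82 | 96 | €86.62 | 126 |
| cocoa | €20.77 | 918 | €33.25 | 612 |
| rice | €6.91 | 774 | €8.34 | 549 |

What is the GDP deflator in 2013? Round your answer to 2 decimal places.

Nominal GDP 2013 = 59.49·371 + 86.62·126 + 33.25·612 + 8.34·549 = 57912.57.
Real GDP 2013 (at 2000 prices) = 31.32·371 + 57.82·126 + 20.77·612 + 6.91·549 = 35409.87.
Deflator = Nominal/Real × 100 = 57912.57/35409.87 × 100 = 163.549.

163.55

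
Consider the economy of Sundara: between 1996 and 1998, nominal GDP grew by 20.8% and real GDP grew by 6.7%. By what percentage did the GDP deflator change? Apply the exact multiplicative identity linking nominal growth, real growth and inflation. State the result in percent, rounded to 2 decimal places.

13.21%

(1 + g_nom) = (1 + g_real)(1 + π), so π = 1.2080 / 1.0670 − 1 = 0.13215.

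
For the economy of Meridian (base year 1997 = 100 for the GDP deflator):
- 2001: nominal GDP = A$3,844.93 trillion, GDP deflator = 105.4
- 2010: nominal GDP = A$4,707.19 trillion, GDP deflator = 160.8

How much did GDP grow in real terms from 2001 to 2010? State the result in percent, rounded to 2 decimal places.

Deflate each year: 2001 → 3844.93/1.054 = 3647.94; 2010 → 4707.19/1.608 = 2927.36.
So real GDP changed by 2927.36/3647.94 − 1 = -0.1975, i.e. -19.75%.

-19.75%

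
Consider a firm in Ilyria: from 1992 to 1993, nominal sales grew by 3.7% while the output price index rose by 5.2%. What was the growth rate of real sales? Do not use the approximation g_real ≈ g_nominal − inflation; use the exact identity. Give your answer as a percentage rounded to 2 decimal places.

-1.43%

(1 + g_nom) = (1 + g_real)(1 + π), so g_real = 1.0370 / 1.0520 − 1 = -0.01426.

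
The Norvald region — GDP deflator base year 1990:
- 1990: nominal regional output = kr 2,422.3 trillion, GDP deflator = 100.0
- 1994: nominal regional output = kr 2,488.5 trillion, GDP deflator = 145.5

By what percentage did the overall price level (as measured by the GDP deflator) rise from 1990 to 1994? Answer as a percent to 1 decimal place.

Price-level change = 145.5 / 100.0 − 1 = 0.4550.

45.5%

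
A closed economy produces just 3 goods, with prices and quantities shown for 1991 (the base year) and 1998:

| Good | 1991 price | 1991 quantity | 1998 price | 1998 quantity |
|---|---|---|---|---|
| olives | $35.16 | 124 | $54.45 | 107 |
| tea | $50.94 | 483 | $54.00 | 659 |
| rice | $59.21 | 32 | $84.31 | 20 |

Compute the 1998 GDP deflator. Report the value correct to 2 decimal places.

111.90

Nominal GDP 1998 = 54.45·107 + 54.00·659 + 84.31·20 = 43098.35.
Real GDP 1998 (at 1991 prices) = 35.16·107 + 50.94·659 + 59.21·20 = 38515.78.
Deflator = Nominal/Real × 100 = 43098.35/38515.78 × 100 = 111.898.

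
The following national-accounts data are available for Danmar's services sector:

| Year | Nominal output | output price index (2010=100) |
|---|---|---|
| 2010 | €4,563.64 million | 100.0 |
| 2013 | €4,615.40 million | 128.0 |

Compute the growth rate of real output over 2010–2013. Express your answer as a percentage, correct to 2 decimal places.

Deflate each year: 2010 → 4563.64/1.000 = 4563.64; 2013 → 4615.40/1.280 = 3605.78.
So real output changed by 3605.78/4563.64 − 1 = -0.2099, i.e. -20.99%.

-20.99%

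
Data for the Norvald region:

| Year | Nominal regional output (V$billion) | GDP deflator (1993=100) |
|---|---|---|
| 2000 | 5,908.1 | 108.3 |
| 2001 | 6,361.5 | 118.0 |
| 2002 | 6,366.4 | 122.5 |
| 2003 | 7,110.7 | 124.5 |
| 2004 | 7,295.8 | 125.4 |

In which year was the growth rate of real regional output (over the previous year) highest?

2001: real = 6361.5/1.180 = 5391.10; growth vs 2000 (5455.31) = -1.18%.
2002: real = 6366.4/1.225 = 5197.06; growth vs 2001 (5391.10) = -3.60%.
2003: real = 7110.7/1.245 = 5711.41; growth vs 2002 (5197.06) = 9.90%.
2004: real = 7295.8/1.254 = 5818.02; growth vs 2003 (5711.41) = 1.87%.

2003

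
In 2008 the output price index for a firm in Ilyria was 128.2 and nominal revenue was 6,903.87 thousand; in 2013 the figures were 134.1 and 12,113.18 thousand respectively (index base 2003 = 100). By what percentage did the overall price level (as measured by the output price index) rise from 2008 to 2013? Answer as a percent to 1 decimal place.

4.6%

Price-level change = 134.1 / 128.2 − 1 = 0.0460.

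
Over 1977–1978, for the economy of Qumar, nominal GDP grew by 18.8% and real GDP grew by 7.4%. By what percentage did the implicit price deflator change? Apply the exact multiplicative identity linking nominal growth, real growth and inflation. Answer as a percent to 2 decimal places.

(1 + g_nom) = (1 + g_real)(1 + π), so π = 1.1880 / 1.0740 − 1 = 0.10615.

10.61%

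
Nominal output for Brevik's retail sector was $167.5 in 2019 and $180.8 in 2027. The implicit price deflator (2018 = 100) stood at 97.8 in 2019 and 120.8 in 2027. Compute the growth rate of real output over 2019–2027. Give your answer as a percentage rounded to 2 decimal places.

-12.61%

Deflate each year: 2019 → 167.5/0.978 = 171.27; 2027 → 180.8/1.208 = 149.67.
So real output changed by 149.67/171.27 − 1 = -0.1261, i.e. -12.61%.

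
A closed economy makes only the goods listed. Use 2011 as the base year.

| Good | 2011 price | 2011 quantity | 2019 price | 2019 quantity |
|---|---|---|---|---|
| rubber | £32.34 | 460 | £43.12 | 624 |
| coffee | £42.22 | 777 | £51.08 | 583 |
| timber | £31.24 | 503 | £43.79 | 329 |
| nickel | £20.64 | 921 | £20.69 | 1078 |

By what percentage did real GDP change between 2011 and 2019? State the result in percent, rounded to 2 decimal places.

-6.17%

Real GDP 2011 = Nominal GDP 2011 = 32.34·460 + 42.22·777 + 31.24·503 + 20.64·921 = 82404.50.
Real GDP 2019 (at 2011 prices) = 32.34·624 + 42.22·583 + 31.24·329 + 20.64·1078 = 77322.30.
Real growth = 77322.30/82404.50 − 1 = -0.0617.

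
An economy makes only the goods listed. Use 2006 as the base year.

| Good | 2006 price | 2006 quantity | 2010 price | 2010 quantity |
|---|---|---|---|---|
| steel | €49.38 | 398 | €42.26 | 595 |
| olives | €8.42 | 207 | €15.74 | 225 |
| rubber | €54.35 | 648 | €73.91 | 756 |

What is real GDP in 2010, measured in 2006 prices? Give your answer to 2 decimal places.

€72364.20

Real GDP 2010 = Σ (p_2006 × q_2010) = 49.38·595 + 8.42·225 + 54.35·756 = 72364.20.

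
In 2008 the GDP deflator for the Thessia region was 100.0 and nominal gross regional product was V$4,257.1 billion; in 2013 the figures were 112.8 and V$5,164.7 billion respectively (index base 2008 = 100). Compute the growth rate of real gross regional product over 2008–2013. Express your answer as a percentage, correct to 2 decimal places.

7.55%

Deflate each year: 2008 → 4257.1/1.000 = 4257.10; 2013 → 5164.7/1.128 = 4578.63.
So real gross regional product changed by 4578.63/4257.10 − 1 = 0.0755, i.e. 7.55%.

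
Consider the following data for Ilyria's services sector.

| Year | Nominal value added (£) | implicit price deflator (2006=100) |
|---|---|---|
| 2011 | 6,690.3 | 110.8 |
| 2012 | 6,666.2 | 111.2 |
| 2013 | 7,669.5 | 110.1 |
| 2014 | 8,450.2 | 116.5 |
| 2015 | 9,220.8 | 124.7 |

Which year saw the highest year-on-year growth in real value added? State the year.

2012: real = 6666.2/1.112 = 5994.78; growth vs 2011 (6038.18) = -0.72%.
2013: real = 7669.5/1.101 = 6965.94; growth vs 2012 (5994.78) = 16.20%.
2014: real = 8450.2/1.165 = 7253.39; growth vs 2013 (6965.94) = 4.13%.
2015: real = 9220.8/1.247 = 7394.39; growth vs 2014 (7253.39) = 1.94%.

2013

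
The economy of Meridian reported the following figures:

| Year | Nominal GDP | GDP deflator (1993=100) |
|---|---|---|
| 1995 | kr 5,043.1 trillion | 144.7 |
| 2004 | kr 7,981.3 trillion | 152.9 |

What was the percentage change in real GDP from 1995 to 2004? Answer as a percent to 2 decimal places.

49.77%

Deflate each year: 1995 → 5043.1/1.447 = 3485.21; 2004 → 7981.3/1.529 = 5219.95.
So real GDP changed by 5219.95/3485.21 − 1 = 0.4977, i.e. 49.77%.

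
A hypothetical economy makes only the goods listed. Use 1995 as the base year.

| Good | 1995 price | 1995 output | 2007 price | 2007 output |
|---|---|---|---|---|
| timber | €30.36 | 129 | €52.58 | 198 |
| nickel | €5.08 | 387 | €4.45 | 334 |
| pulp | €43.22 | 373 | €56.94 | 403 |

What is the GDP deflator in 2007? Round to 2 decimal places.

Nominal GDP 2007 = 52.58·198 + 4.45·334 + 56.94·403 = 34843.96.
Real GDP 2007 (at 1995 prices) = 30.36·198 + 5.08·334 + 43.22·403 = 25125.66.
Deflator = Nominal/Real × 100 = 34843.96/25125.66 × 100 = 138.679.

138.68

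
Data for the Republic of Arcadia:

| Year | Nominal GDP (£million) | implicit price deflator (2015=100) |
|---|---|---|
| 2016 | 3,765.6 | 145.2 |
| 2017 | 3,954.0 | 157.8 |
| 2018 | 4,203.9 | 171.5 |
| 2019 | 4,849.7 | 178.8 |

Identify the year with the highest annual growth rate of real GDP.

2017: real = 3954.0/1.578 = 2505.70; growth vs 2016 (2593.39) = -3.38%.
2018: real = 4203.9/1.715 = 2451.25; growth vs 2017 (2505.70) = -2.17%.
2019: real = 4849.7/1.788 = 2712.36; growth vs 2018 (2451.25) = 10.65%.

2019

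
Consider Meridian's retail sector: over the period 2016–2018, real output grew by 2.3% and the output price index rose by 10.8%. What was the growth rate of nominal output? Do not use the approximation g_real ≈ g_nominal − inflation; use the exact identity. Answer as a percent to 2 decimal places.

(1 + g_nom) = (1 + g_real)(1 + π) = 1.0230 × 1.1080 = 1.13348.

13.35%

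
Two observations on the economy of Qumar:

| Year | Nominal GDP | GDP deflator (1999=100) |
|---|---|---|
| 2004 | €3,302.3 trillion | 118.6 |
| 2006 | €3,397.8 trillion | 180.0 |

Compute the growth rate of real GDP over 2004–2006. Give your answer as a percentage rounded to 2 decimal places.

Real GDP 2004 = 3302.3 / 1.186 = 2784.40.
Real GDP 2006 = 3397.8 / 1.800 = 1887.67.
Real growth = 1887.67 / 2784.40 − 1 = -0.3221.

-32.21%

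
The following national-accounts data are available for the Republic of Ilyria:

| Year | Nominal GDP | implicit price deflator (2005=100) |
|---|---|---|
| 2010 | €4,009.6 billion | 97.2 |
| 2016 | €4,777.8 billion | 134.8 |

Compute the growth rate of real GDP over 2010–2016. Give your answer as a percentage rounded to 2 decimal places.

-14.08%

Real GDP 2010 = 4009.6 / 0.972 = 4125.10.
Real GDP 2016 = 4777.8 / 1.348 = 3544.36.
Real growth = 3544.36 / 4125.10 − 1 = -0.1408.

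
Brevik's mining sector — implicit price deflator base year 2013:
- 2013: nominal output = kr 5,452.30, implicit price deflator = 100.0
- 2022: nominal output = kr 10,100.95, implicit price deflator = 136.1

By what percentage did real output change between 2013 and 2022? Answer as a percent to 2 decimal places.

Deflate each year: 2013 → 5452.30/1.000 = 5452.30; 2022 → 10100.95/1.361 = 7421.71.
So real output changed by 7421.71/5452.30 − 1 = 0.3612, i.e. 36.12%.

36.12%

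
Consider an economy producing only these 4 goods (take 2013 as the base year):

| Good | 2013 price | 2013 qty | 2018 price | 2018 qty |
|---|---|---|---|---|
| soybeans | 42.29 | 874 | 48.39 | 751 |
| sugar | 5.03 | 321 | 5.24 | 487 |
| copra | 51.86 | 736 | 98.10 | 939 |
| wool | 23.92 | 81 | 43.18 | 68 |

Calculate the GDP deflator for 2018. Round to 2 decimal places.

158.45

Nominal GDP 2018 = 48.39·751 + 5.24·487 + 98.10·939 + 43.18·68 = 133944.91.
Real GDP 2018 (at 2013 prices) = 42.29·751 + 5.03·487 + 51.86·939 + 23.92·68 = 84532.50.
Deflator = Nominal/Real × 100 = 133944.91/84532.50 × 100 = 158.454.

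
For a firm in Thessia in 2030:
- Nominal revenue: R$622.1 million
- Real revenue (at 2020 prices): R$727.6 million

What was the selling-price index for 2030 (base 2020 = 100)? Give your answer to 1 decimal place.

85.5

selling-price index = (Nominal / Real) × 100 = 622.1 / 727.6 × 100 = 85.50.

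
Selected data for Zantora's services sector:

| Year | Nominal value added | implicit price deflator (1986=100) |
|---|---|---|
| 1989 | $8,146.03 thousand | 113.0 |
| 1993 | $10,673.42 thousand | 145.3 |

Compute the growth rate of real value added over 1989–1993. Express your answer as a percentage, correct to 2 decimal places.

1.90%

Deflate each year: 1989 → 8146.03/1.130 = 7208.88; 1993 → 10673.42/1.453 = 7345.78.
So real value added changed by 7345.78/7208.88 − 1 = 0.0190, i.e. 1.90%.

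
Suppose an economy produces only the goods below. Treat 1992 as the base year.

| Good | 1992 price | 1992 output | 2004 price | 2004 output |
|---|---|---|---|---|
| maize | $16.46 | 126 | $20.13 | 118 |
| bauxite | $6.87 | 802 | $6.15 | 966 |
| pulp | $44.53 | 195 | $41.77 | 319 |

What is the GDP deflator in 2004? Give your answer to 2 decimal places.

94.98

Nominal GDP 2004 = 20.13·118 + 6.15·966 + 41.77·319 = 21640.87.
Real GDP 2004 (at 1992 prices) = 16.46·118 + 6.87·966 + 44.53·319 = 22783.77.
Deflator = Nominal/Real × 100 = 21640.87/22783.77 × 100 = 94.984.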